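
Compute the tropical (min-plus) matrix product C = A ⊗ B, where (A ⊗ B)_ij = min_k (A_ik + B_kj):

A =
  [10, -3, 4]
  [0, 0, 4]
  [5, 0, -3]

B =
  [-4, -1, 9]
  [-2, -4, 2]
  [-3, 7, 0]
A ⊗ B =
  [-5, -7, -1]
  [-4, -4, 2]
  [-6, -4, -3]

Apply the min-plus product entry-by-entry:
  C[0][0] = min over k of (A[0][0] + B[0][0] = 10 + -4 = 6, A[0][1] + B[1][0] = -3 + -2 = -5, A[0][2] + B[2][0] = 4 + -3 = 1) = -5 (attained at k = 1)
  C[0][1] = min over k of (A[0][0] + B[0][1] = 10 + -1 = 9, A[0][1] + B[1][1] = -3 + -4 = -7, A[0][2] + B[2][1] = 4 + 7 = 11) = -7 (attained at k = 1)
  C[0][2] = min over k of (A[0][0] + B[0][2] = 10 + 9 = 19, A[0][1] + B[1][2] = -3 + 2 = -1, A[0][2] + B[2][2] = 4 + 0 = 4) = -1 (attained at k = 1)
  C[1][0] = min over k of (A[1][0] + B[0][0] = 0 + -4 = -4, A[1][1] + B[1][0] = 0 + -2 = -2, A[1][2] + B[2][0] = 4 + -3 = 1) = -4 (attained at k = 0)
  C[1][1] = min over k of (A[1][0] + B[0][1] = 0 + -1 = -1, A[1][1] + B[1][1] = 0 + -4 = -4, A[1][2] + B[2][1] = 4 + 7 = 11) = -4 (attained at k = 1)
  C[1][2] = min over k of (A[1][0] + B[0][2] = 0 + 9 = 9, A[1][1] + B[1][2] = 0 + 2 = 2, A[1][2] + B[2][2] = 4 + 0 = 4) = 2 (attained at k = 1)
  C[2][0] = min over k of (A[2][0] + B[0][0] = 5 + -4 = 1, A[2][1] + B[1][0] = 0 + -2 = -2, A[2][2] + B[2][0] = -3 + -3 = -6) = -6 (attained at k = 2)
  C[2][1] = min over k of (A[2][0] + B[0][1] = 5 + -1 = 4, A[2][1] + B[1][1] = 0 + -4 = -4, A[2][2] + B[2][1] = -3 + 7 = 4) = -4 (attained at k = 1)
  C[2][2] = min over k of (A[2][0] + B[0][2] = 5 + 9 = 14, A[2][1] + B[1][2] = 0 + 2 = 2, A[2][2] + B[2][2] = -3 + 0 = -3) = -3 (attained at k = 2)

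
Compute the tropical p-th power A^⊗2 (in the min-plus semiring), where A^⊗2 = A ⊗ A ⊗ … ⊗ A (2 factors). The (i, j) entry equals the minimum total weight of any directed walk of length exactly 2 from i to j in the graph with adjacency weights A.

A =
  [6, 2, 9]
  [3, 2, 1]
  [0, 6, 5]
A^⊗2 =
  [5, 4, 3]
  [1, 4, 3]
  [5, 2, 7]

Each entry (A^⊗2)_ij equals the minimum over all length-2 walks i = v_0 → v_1 → … → v_2 = j of Σ_t A[v_t][v_{t+1}]. For example, for (i, j) = (0, 2) we minimise over 3 possible intermediate vertex sequences; the minimum is 3, attained along the walk 0 → 1 → 2.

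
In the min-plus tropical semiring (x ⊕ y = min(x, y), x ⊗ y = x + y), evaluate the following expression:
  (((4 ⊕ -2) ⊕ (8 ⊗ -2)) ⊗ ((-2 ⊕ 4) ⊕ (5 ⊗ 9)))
(((4 ⊕ -2) ⊕ (8 ⊗ -2)) ⊗ ((-2 ⊕ 4) ⊕ (5 ⊗ 9))) = -4

Expand innermost to outermost. Recall ⊕ takes the minimum of its arguments and ⊗ takes their sum. Working out the expression (((4 ⊕ -2) ⊕ (8 ⊗ -2)) ⊗ ((-2 ⊕ 4) ⊕ (5 ⊗ 9))) gives -4.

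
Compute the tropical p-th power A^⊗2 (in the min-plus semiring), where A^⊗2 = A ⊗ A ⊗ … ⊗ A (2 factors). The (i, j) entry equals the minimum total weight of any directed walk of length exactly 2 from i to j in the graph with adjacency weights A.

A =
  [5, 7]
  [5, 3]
A^⊗2 =
  [10, 10]
  [8, 6]

Each entry (A^⊗2)_ij equals the minimum over all length-2 walks i = v_0 → v_1 → … → v_2 = j of Σ_t A[v_t][v_{t+1}]. For example, for (i, j) = (0, 1) we minimise over 2 possible intermediate vertex sequences; the minimum is 10, attained along the walk 0 → 1 → 1.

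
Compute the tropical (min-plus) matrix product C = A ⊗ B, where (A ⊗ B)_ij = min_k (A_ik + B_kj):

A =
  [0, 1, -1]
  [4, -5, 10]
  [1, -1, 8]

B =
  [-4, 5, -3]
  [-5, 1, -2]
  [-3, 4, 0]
A ⊗ B =
  [-4, 2, -3]
  [-10, -4, -7]
  [-6, 0, -3]

Apply the min-plus product entry-by-entry:
  C[0][0] = min over k of (A[0][0] + B[0][0] = 0 + -4 = -4, A[0][1] + B[1][0] = 1 + -5 = -4, A[0][2] + B[2][0] = -1 + -3 = -4) = -4 (attained at k = 0)
  C[0][1] = min over k of (A[0][0] + B[0][1] = 0 + 5 = 5, A[0][1] + B[1][1] = 1 + 1 = 2, A[0][2] + B[2][1] = -1 + 4 = 3) = 2 (attained at k = 1)
  C[0][2] = min over k of (A[0][0] + B[0][2] = 0 + -3 = -3, A[0][1] + B[1][2] = 1 + -2 = -1, A[0][2] + B[2][2] = -1 + 0 = -1) = -3 (attained at k = 0)
  C[1][0] = min over k of (A[1][0] + B[0][0] = 4 + -4 = 0, A[1][1] + B[1][0] = -5 + -5 = -10, A[1][2] + B[2][0] = 10 + -3 = 7) = -10 (attained at k = 1)
  C[1][1] = min over k of (A[1][0] + B[0][1] = 4 + 5 = 9, A[1][1] + B[1][1] = -5 + 1 = -4, A[1][2] + B[2][1] = 10 + 4 = 14) = -4 (attained at k = 1)
  C[1][2] = min over k of (A[1][0] + B[0][2] = 4 + -3 = 1, A[1][1] + B[1][2] = -5 + -2 = -7, A[1][2] + B[2][2] = 10 + 0 = 10) = -7 (attained at k = 1)
  C[2][0] = min over k of (A[2][0] + B[0][0] = 1 + -4 = -3, A[2][1] + B[1][0] = -1 + -5 = -6, A[2][2] + B[2][0] = 8 + -3 = 5) = -6 (attained at k = 1)
  C[2][1] = min over k of (A[2][0] + B[0][1] = 1 + 5 = 6, A[2][1] + B[1][1] = -1 + 1 = 0, A[2][2] + B[2][1] = 8 + 4 = 12) = 0 (attained at k = 1)
  C[2][2] = min over k of (A[2][0] + B[0][2] = 1 + -3 = -2, A[2][1] + B[1][2] = -1 + -2 = -3, A[2][2] + B[2][2] = 8 + 0 = 8) = -3 (attained at k = 1)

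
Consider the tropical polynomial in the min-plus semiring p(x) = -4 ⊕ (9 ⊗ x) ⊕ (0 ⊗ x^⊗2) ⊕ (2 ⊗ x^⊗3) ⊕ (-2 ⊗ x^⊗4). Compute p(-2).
p(-2) = -10

A tropical monomial a ⊗ x^⊗i evaluates to a + i · x. Evaluating each term at x = -2:
  Term 0 contributes -4 + 0 · -2 = -4
  Term 1 contributes 9 + 1 · -2 = 7
  Term 2 contributes 0 + 2 · -2 = -4
  Term 3 contributes 2 + 3 · -2 = -4
  Term 4 contributes -2 + 4 · -2 = -10
p(-2) = ⊕ of these = min[-4, 7, -4, -4, -10] = -10.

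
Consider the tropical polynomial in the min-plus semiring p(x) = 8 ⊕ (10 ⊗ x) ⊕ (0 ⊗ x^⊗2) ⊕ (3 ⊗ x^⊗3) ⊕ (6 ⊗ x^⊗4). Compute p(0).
p(0) = 0

A tropical monomial a ⊗ x^⊗i evaluates to a + i · x. Evaluating each term at x = 0:
  Term 0 contributes 8 + 0 · 0 = 8
  Term 1 contributes 10 + 1 · 0 = 10
  Term 2 contributes 0 + 2 · 0 = 0
  Term 3 contributes 3 + 3 · 0 = 3
  Term 4 contributes 6 + 4 · 0 = 6
p(0) = ⊕ of these = min[8, 10, 0, 3, 6] = 0.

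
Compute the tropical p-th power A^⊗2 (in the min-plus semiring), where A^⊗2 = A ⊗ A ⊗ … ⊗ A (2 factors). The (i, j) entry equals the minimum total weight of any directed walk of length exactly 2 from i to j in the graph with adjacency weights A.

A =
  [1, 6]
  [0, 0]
A^⊗2 =
  [2, 6]
  [0, 0]

Each entry (A^⊗2)_ij equals the minimum over all length-2 walks i = v_0 → v_1 → … → v_2 = j of Σ_t A[v_t][v_{t+1}]. For example, for (i, j) = (0, 1) we minimise over 2 possible intermediate vertex sequences; the minimum is 6, attained along the walk 0 → 1 → 1.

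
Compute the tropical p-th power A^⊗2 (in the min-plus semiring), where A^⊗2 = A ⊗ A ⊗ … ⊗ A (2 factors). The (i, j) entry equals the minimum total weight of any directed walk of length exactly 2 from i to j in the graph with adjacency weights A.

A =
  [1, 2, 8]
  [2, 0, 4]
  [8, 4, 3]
A^⊗2 =
  [2, 2, 6]
  [2, 0, 4]
  [6, 4, 6]

Each entry (A^⊗2)_ij equals the minimum over all length-2 walks i = v_0 → v_1 → … → v_2 = j of Σ_t A[v_t][v_{t+1}]. For example, for (i, j) = (0, 2) we minimise over 3 possible intermediate vertex sequences; the minimum is 6, attained along the walk 0 → 1 → 2.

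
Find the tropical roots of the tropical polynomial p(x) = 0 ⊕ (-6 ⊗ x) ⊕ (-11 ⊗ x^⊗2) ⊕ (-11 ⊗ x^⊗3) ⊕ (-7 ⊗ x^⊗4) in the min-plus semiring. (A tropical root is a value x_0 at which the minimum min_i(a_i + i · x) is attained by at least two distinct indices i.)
Roots: {-4, 0, 5, 6}

Each tropical root is a break point of the lower envelope of the lines y = a_i + i · x (there are 5 lines, with slopes 0, 1, ..., 4). Only the lines that attain the minimum somewhere contribute to roots; other lines are dominated. Here the surviving (envelope) indices are i = 4, i = 3, i = 2, i = 1, i = 0.
Intersections between consecutive envelope lines give the roots: for adjacent envelope indices i < j the intersection is x = (a_i − a_j) / (j − i). Reading off the sorted break points: {-4, 0, 5, 6}.
Verification: at each break x_0, at least two indices attain the minimum of min_i(a_i + i · x_0).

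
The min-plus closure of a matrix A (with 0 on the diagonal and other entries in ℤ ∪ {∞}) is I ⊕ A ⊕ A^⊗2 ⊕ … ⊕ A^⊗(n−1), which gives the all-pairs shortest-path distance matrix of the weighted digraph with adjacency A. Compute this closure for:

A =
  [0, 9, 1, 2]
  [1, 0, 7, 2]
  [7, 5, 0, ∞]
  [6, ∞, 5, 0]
Closure =
  [0, 6, 1, 2]
  [1, 0, 2, 2]
  [6, 5, 0, 7]
  [6, 10, 5, 0]

This is the Floyd-Warshall all-pairs shortest-path computation. For each intermediate vertex k = 0, 1, …, 3, update dist[i][j] ← min(dist[i][j], dist[i][k] + dist[k][j]). The final matrix gives, for each (i, j), the minimum total weight of any directed path from i to j (possibly empty when i = j).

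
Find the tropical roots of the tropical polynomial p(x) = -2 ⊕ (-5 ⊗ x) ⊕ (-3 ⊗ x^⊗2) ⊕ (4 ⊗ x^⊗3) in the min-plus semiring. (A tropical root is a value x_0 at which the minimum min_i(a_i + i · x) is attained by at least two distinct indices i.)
Roots: {-7, -2, 3}

Each tropical root is a break point of the lower envelope of the lines y = a_i + i · x (there are 4 lines, with slopes 0, 1, ..., 3). Only the lines that attain the minimum somewhere contribute to roots; other lines are dominated. Here the surviving (envelope) indices are i = 3, i = 2, i = 1, i = 0.
Intersections between consecutive envelope lines give the roots: for adjacent envelope indices i < j the intersection is x = (a_i − a_j) / (j − i). Reading off the sorted break points: {-7, -2, 3}.
Verification: at each break x_0, at least two indices attain the minimum of min_i(a_i + i · x_0).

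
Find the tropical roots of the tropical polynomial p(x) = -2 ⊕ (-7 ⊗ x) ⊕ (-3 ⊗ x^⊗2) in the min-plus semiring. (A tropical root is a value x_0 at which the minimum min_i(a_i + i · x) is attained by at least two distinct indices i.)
Roots: {-4, 5}

Each tropical root is a break point of the lower envelope of the lines y = a_i + i · x (there are 3 lines, with slopes 0, 1, ..., 2). Only the lines that attain the minimum somewhere contribute to roots; other lines are dominated. Here the surviving (envelope) indices are i = 2, i = 1, i = 0.
Intersections between consecutive envelope lines give the roots: for adjacent envelope indices i < j the intersection is x = (a_i − a_j) / (j − i). Reading off the sorted break points: {-4, 5}.
Verification: at each break x_0, at least two indices attain the minimum of min_i(a_i + i · x_0).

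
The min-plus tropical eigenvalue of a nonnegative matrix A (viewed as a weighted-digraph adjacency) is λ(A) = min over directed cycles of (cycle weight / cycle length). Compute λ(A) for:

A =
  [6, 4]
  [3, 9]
λ(A) = 7/2

Enumerate directed cycles and compute their means (weight / length). Sample:
  cycle 0 → 0: weight = 6, length = 1, mean = 6/1 ≈ 6.000
  cycle 1 → 1: weight = 9, length = 1, mean = 9/1 ≈ 9.000
  cycle 0 → 1 → 0: weight = 7, length = 2, mean = 7/2 ≈ 3.500
  cycle 1 → 0 → 1: weight = 7, length = 2, mean = 7/2 ≈ 3.500
Minimum mean = 3.500, attained e.g. along the cycle 0 → 1 → 0 with weight 7 and length 2. So λ(A) = 7/2 = 7/2.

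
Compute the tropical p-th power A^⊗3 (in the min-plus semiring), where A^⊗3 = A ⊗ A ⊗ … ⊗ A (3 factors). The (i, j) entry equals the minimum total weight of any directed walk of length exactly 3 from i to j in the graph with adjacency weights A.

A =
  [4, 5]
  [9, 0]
A^⊗3 =
  [12, 5]
  [9, 0]

Each entry (A^⊗3)_ij equals the minimum over all length-3 walks i = v_0 → v_1 → … → v_3 = j of Σ_t A[v_t][v_{t+1}]. For example, for (i, j) = (0, 1) we minimise over 4 possible intermediate vertex sequences; the minimum is 5, attained along the walk 0 → 1 → 1 → 1.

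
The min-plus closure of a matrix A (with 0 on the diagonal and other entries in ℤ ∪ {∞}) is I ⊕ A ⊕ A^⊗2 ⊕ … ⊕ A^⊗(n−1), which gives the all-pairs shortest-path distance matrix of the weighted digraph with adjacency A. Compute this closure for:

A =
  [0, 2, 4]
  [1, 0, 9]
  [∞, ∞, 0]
Closure =
  [0, 2, 4]
  [1, 0, 5]
  [∞, ∞, 0]

This is the Floyd-Warshall all-pairs shortest-path computation. For each intermediate vertex k = 0, 1, …, 2, update dist[i][j] ← min(dist[i][j], dist[i][k] + dist[k][j]). The final matrix gives, for each (i, j), the minimum total weight of any directed path from i to j (possibly empty when i = j).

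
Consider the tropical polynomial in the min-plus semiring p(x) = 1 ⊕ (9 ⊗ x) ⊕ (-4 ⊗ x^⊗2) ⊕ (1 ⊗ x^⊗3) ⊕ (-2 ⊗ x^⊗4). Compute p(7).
p(7) = 1

A tropical monomial a ⊗ x^⊗i evaluates to a + i · x. Evaluating each term at x = 7:
  Term 0 contributes 1 + 0 · 7 = 1
  Term 1 contributes 9 + 1 · 7 = 16
  Term 2 contributes -4 + 2 · 7 = 10
  Term 3 contributes 1 + 3 · 7 = 22
  Term 4 contributes -2 + 4 · 7 = 26
p(7) = ⊕ of these = min[1, 16, 10, 22, 26] = 1.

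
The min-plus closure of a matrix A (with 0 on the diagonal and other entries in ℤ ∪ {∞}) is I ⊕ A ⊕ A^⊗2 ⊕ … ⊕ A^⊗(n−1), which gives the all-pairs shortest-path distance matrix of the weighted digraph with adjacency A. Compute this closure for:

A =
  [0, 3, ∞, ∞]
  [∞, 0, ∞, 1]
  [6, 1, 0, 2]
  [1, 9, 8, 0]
Closure =
  [0, 3, 12, 4]
  [2, 0, 9, 1]
  [3, 1, 0, 2]
  [1, 4, 8, 0]

This is the Floyd-Warshall all-pairs shortest-path computation. For each intermediate vertex k = 0, 1, …, 3, update dist[i][j] ← min(dist[i][j], dist[i][k] + dist[k][j]). The final matrix gives, for each (i, j), the minimum total weight of any directed path from i to j (possibly empty when i = j).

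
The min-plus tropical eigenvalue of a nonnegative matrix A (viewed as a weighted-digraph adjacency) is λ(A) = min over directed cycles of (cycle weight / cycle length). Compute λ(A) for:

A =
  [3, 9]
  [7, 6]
λ(A) = 3

Enumerate directed cycles and compute their means (weight / length). Sample:
  cycle 0 → 0: weight = 3, length = 1, mean = 3/1 ≈ 3.000
  cycle 1 → 1: weight = 6, length = 1, mean = 6/1 ≈ 6.000
  cycle 0 → 1 → 0: weight = 16, length = 2, mean = 16/2 ≈ 8.000
  cycle 1 → 0 → 1: weight = 16, length = 2, mean = 16/2 ≈ 8.000
Minimum mean = 3.000, attained e.g. along the cycle 0 → 0 with weight 3 and length 1. So λ(A) = 3/1 = 3.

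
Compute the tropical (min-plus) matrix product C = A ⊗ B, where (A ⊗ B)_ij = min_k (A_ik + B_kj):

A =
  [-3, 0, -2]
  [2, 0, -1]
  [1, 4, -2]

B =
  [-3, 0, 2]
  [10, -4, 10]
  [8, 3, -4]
A ⊗ B =
  [-6, -4, -6]
  [-1, -4, -5]
  [-2, 0, -6]

Apply the min-plus product entry-by-entry:
  C[0][0] = min over k of (A[0][0] + B[0][0] = -3 + -3 = -6, A[0][1] + B[1][0] = 0 + 10 = 10, A[0][2] + B[2][0] = -2 + 8 = 6) = -6 (attained at k = 0)
  C[0][1] = min over k of (A[0][0] + B[0][1] = -3 + 0 = -3, A[0][1] + B[1][1] = 0 + -4 = -4, A[0][2] + B[2][1] = -2 + 3 = 1) = -4 (attained at k = 1)
  C[0][2] = min over k of (A[0][0] + B[0][2] = -3 + 2 = -1, A[0][1] + B[1][2] = 0 + 10 = 10, A[0][2] + B[2][2] = -2 + -4 = -6) = -6 (attained at k = 2)
  C[1][0] = min over k of (A[1][0] + B[0][0] = 2 + -3 = -1, A[1][1] + B[1][0] = 0 + 10 = 10, A[1][2] + B[2][0] = -1 + 8 = 7) = -1 (attained at k = 0)
  C[1][1] = min over k of (A[1][0] + B[0][1] = 2 + 0 = 2, A[1][1] + B[1][1] = 0 + -4 = -4, A[1][2] + B[2][1] = -1 + 3 = 2) = -4 (attained at k = 1)
  C[1][2] = min over k of (A[1][0] + B[0][2] = 2 + 2 = 4, A[1][1] + B[1][2] = 0 + 10 = 10, A[1][2] + B[2][2] = -1 + -4 = -5) = -5 (attained at k = 2)
  C[2][0] = min over k of (A[2][0] + B[0][0] = 1 + -3 = -2, A[2][1] + B[1][0] = 4 + 10 = 14, A[2][2] + B[2][0] = -2 + 8 = 6) = -2 (attained at k = 0)
  C[2][1] = min over k of (A[2][0] + B[0][1] = 1 + 0 = 1, A[2][1] + B[1][1] = 4 + -4 = 0, A[2][2] + B[2][1] = -2 + 3 = 1) = 0 (attained at k = 1)
  C[2][2] = min over k of (A[2][0] + B[0][2] = 1 + 2 = 3, A[2][1] + B[1][2] = 4 + 10 = 14, A[2][2] + B[2][2] = -2 + -4 = -6) = -6 (attained at k = 2)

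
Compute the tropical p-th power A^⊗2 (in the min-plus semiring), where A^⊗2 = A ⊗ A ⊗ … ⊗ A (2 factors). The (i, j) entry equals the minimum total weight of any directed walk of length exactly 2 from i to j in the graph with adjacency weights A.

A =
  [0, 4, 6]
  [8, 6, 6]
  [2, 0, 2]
A^⊗2 =
  [0, 4, 6]
  [8, 6, 8]
  [2, 2, 4]

Each entry (A^⊗2)_ij equals the minimum over all length-2 walks i = v_0 → v_1 → … → v_2 = j of Σ_t A[v_t][v_{t+1}]. For example, for (i, j) = (0, 2) we minimise over 3 possible intermediate vertex sequences; the minimum is 6, attained along the walk 0 → 0 → 2.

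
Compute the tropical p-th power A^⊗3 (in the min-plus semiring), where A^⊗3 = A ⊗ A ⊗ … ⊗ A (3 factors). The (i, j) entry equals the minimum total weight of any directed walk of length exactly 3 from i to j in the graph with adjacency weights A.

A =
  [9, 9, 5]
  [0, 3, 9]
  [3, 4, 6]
A^⊗3 =
  [9, 12, 13]
  [6, 9, 8]
  [7, 10, 9]

Each entry (A^⊗3)_ij equals the minimum over all length-3 walks i = v_0 → v_1 → … → v_3 = j of Σ_t A[v_t][v_{t+1}]. For example, for (i, j) = (0, 2) we minimise over 9 possible intermediate vertex sequences; the minimum is 13, attained along the walk 0 → 2 → 0 → 2.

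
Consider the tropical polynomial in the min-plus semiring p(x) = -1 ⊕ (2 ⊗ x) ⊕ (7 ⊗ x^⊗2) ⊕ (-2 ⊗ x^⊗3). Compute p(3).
p(3) = -1

A tropical monomial a ⊗ x^⊗i evaluates to a + i · x. Evaluating each term at x = 3:
  Term 0 contributes -1 + 0 · 3 = -1
  Term 1 contributes 2 + 1 · 3 = 5
  Term 2 contributes 7 + 2 · 3 = 13
  Term 3 contributes -2 + 3 · 3 = 7
p(3) = ⊕ of these = min[-1, 5, 13, 7] = -1.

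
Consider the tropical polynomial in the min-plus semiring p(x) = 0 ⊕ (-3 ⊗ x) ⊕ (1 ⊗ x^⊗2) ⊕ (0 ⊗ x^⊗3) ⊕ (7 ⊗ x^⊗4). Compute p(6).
p(6) = 0

A tropical monomial a ⊗ x^⊗i evaluates to a + i · x. Evaluating each term at x = 6:
  Term 0 contributes 0 + 0 · 6 = 0
  Term 1 contributes -3 + 1 · 6 = 3
  Term 2 contributes 1 + 2 · 6 = 13
  Term 3 contributes 0 + 3 · 6 = 18
  Term 4 contributes 7 + 4 · 6 = 31
p(6) = ⊕ of these = min[0, 3, 13, 18, 31] = 0.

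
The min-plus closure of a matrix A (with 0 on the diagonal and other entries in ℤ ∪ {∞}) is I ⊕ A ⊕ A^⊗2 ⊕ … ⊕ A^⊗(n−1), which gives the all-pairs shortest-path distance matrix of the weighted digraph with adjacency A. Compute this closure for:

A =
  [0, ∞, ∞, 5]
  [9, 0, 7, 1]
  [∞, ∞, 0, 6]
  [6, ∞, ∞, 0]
Closure =
  [0, ∞, ∞, 5]
  [7, 0, 7, 1]
  [12, ∞, 0, 6]
  [6, ∞, ∞, 0]

This is the Floyd-Warshall all-pairs shortest-path computation. For each intermediate vertex k = 0, 1, …, 3, update dist[i][j] ← min(dist[i][j], dist[i][k] + dist[k][j]). The final matrix gives, for each (i, j), the minimum total weight of any directed path from i to j (possibly empty when i = j).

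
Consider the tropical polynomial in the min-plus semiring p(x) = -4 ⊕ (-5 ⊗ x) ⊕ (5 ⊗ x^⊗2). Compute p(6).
p(6) = -4

A tropical monomial a ⊗ x^⊗i evaluates to a + i · x. Evaluating each term at x = 6:
  Term 0 contributes -4 + 0 · 6 = -4
  Term 1 contributes -5 + 1 · 6 = 1
  Term 2 contributes 5 + 2 · 6 = 17
p(6) = ⊕ of these = min[-4, 1, 17] = -4.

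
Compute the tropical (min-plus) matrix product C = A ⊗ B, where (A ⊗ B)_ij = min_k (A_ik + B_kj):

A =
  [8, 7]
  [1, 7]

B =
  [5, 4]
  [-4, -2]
A ⊗ B =
  [3, 5]
  [3, 5]

Apply the min-plus product entry-by-entry:
  C[0][0] = min over k of (A[0][0] + B[0][0] = 8 + 5 = 13, A[0][1] + B[1][0] = 7 + -4 = 3) = 3 (attained at k = 1)
  C[0][1] = min over k of (A[0][0] + B[0][1] = 8 + 4 = 12, A[0][1] + B[1][1] = 7 + -2 = 5) = 5 (attained at k = 1)
  C[1][0] = min over k of (A[1][0] + B[0][0] = 1 + 5 = 6, A[1][1] + B[1][0] = 7 + -4 = 3) = 3 (attained at k = 1)
  C[1][1] = min over k of (A[1][0] + B[0][1] = 1 + 4 = 5, A[1][1] + B[1][1] = 7 + -2 = 5) = 5 (attained at k = 0)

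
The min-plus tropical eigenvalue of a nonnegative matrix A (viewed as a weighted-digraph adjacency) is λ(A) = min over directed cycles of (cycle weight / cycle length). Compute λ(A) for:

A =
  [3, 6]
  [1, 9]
λ(A) = 3

Enumerate directed cycles and compute their means (weight / length). Sample:
  cycle 0 → 0: weight = 3, length = 1, mean = 3/1 ≈ 3.000
  cycle 1 → 1: weight = 9, length = 1, mean = 9/1 ≈ 9.000
  cycle 0 → 1 → 0: weight = 7, length = 2, mean = 7/2 ≈ 3.500
  cycle 1 → 0 → 1: weight = 7, length = 2, mean = 7/2 ≈ 3.500
Minimum mean = 3.000, attained e.g. along the cycle 0 → 0 with weight 3 and length 1. So λ(A) = 3/1 = 3.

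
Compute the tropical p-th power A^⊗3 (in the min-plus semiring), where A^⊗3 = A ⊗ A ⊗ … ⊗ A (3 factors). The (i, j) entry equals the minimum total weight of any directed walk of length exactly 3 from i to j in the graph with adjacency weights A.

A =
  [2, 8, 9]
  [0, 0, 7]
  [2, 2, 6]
A^⊗3 =
  [6, 8, 13]
  [0, 0, 7]
  [2, 2, 9]

Each entry (A^⊗3)_ij equals the minimum over all length-3 walks i = v_0 → v_1 → … → v_3 = j of Σ_t A[v_t][v_{t+1}]. For example, for (i, j) = (0, 2) we minimise over 9 possible intermediate vertex sequences; the minimum is 13, attained along the walk 0 → 0 → 0 → 2.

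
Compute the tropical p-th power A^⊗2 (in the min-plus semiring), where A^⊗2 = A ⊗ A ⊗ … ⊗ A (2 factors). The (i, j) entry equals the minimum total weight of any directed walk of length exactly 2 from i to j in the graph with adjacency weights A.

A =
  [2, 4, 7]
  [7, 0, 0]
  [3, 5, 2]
A^⊗2 =
  [4, 4, 4]
  [3, 0, 0]
  [5, 5, 4]

Each entry (A^⊗2)_ij equals the minimum over all length-2 walks i = v_0 → v_1 → … → v_2 = j of Σ_t A[v_t][v_{t+1}]. For example, for (i, j) = (0, 2) we minimise over 3 possible intermediate vertex sequences; the minimum is 4, attained along the walk 0 → 1 → 2.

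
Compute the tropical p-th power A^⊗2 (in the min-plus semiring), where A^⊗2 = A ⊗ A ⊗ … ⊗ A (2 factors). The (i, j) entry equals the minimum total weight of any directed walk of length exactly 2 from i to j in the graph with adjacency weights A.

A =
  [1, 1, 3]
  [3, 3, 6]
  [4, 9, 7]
A^⊗2 =
  [2, 2, 4]
  [4, 4, 6]
  [5, 5, 7]

Each entry (A^⊗2)_ij equals the minimum over all length-2 walks i = v_0 → v_1 → … → v_2 = j of Σ_t A[v_t][v_{t+1}]. For example, for (i, j) = (0, 2) we minimise over 3 possible intermediate vertex sequences; the minimum is 4, attained along the walk 0 → 0 → 2.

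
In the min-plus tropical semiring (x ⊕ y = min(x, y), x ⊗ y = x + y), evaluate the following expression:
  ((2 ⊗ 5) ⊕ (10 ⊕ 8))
((2 ⊗ 5) ⊕ (10 ⊕ 8)) = 7

Expand innermost to outermost. Recall ⊕ takes the minimum of its arguments and ⊗ takes their sum. Working out the expression ((2 ⊗ 5) ⊕ (10 ⊕ 8)) gives 7.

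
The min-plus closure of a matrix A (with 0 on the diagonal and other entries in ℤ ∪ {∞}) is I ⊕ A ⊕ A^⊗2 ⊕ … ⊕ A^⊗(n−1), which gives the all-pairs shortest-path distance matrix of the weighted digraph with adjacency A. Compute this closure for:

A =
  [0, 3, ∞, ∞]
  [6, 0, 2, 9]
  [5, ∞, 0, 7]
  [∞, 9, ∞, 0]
Closure =
  [0, 3, 5, 12]
  [6, 0, 2, 9]
  [5, 8, 0, 7]
  [15, 9, 11, 0]

This is the Floyd-Warshall all-pairs shortest-path computation. For each intermediate vertex k = 0, 1, …, 3, update dist[i][j] ← min(dist[i][j], dist[i][k] + dist[k][j]). The final matrix gives, for each (i, j), the minimum total weight of any directed path from i to j (possibly empty when i = j).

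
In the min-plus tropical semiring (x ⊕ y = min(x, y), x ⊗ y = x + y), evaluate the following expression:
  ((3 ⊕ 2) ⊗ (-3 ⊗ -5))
((3 ⊕ 2) ⊗ (-3 ⊗ -5)) = -6

Expand innermost to outermost. Recall ⊕ takes the minimum of its arguments and ⊗ takes their sum. Working out the expression ((3 ⊕ 2) ⊗ (-3 ⊗ -5)) gives -6.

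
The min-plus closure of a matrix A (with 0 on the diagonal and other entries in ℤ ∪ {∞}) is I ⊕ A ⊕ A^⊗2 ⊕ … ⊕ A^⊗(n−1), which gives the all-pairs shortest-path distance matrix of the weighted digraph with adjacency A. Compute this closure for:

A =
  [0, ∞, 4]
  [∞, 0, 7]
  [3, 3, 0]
Closure =
  [0, 7, 4]
  [10, 0, 7]
  [3, 3, 0]

This is the Floyd-Warshall all-pairs shortest-path computation. For each intermediate vertex k = 0, 1, …, 2, update dist[i][j] ← min(dist[i][j], dist[i][k] + dist[k][j]). The final matrix gives, for each (i, j), the minimum total weight of any directed path from i to j (possibly empty when i = j).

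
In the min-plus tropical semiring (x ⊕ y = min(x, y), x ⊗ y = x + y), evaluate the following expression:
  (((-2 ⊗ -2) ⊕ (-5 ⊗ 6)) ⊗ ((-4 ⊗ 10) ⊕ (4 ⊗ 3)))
(((-2 ⊗ -2) ⊕ (-5 ⊗ 6)) ⊗ ((-4 ⊗ 10) ⊕ (4 ⊗ 3))) = 2

Expand innermost to outermost. Recall ⊕ takes the minimum of its arguments and ⊗ takes their sum. Working out the expression (((-2 ⊗ -2) ⊕ (-5 ⊗ 6)) ⊗ ((-4 ⊗ 10) ⊕ (4 ⊗ 3))) gives 2.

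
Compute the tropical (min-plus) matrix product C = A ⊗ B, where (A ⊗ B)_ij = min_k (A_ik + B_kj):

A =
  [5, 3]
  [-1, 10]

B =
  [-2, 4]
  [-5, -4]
A ⊗ B =
  [-2, -1]
  [-3, 3]

Apply the min-plus product entry-by-entry:
  C[0][0] = min over k of (A[0][0] + B[0][0] = 5 + -2 = 3, A[0][1] + B[1][0] = 3 + -5 = -2) = -2 (attained at k = 1)
  C[0][1] = min over k of (A[0][0] + B[0][1] = 5 + 4 = 9, A[0][1] + B[1][1] = 3 + -4 = -1) = -1 (attained at k = 1)
  C[1][0] = min over k of (A[1][0] + B[0][0] = -1 + -2 = -3, A[1][1] + B[1][0] = 10 + -5 = 5) = -3 (attained at k = 0)
  C[1][1] = min over k of (A[1][0] + B[0][1] = -1 + 4 = 3, A[1][1] + B[1][1] = 10 + -4 = 6) = 3 (attained at k = 0)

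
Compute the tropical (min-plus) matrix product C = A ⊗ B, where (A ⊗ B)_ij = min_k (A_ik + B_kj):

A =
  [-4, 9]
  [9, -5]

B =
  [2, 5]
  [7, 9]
A ⊗ B =
  [-2, 1]
  [2, 4]

Apply the min-plus product entry-by-entry:
  C[0][0] = min over k of (A[0][0] + B[0][0] = -4 + 2 = -2, A[0][1] + B[1][0] = 9 + 7 = 16) = -2 (attained at k = 0)
  C[0][1] = min over k of (A[0][0] + B[0][1] = -4 + 5 = 1, A[0][1] + B[1][1] = 9 + 9 = 18) = 1 (attained at k = 0)
  C[1][0] = min over k of (A[1][0] + B[0][0] = 9 + 2 = 11, A[1][1] + B[1][0] = -5 + 7 = 2) = 2 (attained at k = 1)
  C[1][1] = min over k of (A[1][0] + B[0][1] = 9 + 5 = 14, A[1][1] + B[1][1] = -5 + 9 = 4) = 4 (attained at k = 1)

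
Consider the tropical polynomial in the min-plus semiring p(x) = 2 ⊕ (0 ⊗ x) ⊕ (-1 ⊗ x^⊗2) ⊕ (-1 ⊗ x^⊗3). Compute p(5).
p(5) = 2

A tropical monomial a ⊗ x^⊗i evaluates to a + i · x. Evaluating each term at x = 5:
  Term 0 contributes 2 + 0 · 5 = 2
  Term 1 contributes 0 + 1 · 5 = 5
  Term 2 contributes -1 + 2 · 5 = 9
  Term 3 contributes -1 + 3 · 5 = 14
p(5) = ⊕ of these = min[2, 5, 9, 14] = 2.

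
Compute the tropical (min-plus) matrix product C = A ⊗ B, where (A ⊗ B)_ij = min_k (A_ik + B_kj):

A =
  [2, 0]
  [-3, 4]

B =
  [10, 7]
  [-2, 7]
A ⊗ B =
  [-2, 7]
  [2, 4]

Apply the min-plus product entry-by-entry:
  C[0][0] = min over k of (A[0][0] + B[0][0] = 2 + 10 = 12, A[0][1] + B[1][0] = 0 + -2 = -2) = -2 (attained at k = 1)
  C[0][1] = min over k of (A[0][0] + B[0][1] = 2 + 7 = 9, A[0][1] + B[1][1] = 0 + 7 = 7) = 7 (attained at k = 1)
  C[1][0] = min over k of (A[1][0] + B[0][0] = -3 + 10 = 7, A[1][1] + B[1][0] = 4 + -2 = 2) = 2 (attained at k = 1)
  C[1][1] = min over k of (A[1][0] + B[0][1] = -3 + 7 = 4, A[1][1] + B[1][1] = 4 + 7 = 11) = 4 (attained at k = 0)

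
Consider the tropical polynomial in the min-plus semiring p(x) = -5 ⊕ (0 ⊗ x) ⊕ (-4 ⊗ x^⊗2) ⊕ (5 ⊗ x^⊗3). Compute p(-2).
p(-2) = -8

A tropical monomial a ⊗ x^⊗i evaluates to a + i · x. Evaluating each term at x = -2:
  Term 0 contributes -5 + 0 · -2 = -5
  Term 1 contributes 0 + 1 · -2 = -2
  Term 2 contributes -4 + 2 · -2 = -8
  Term 3 contributes 5 + 3 · -2 = -1
p(-2) = ⊕ of these = min[-5, -2, -8, -1] = -8.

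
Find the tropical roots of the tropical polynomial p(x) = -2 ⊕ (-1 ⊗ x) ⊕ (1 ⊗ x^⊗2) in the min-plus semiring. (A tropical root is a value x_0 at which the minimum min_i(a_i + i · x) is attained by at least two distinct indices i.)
Roots: {-2, -1}

Each tropical root is a break point of the lower envelope of the lines y = a_i + i · x (there are 3 lines, with slopes 0, 1, ..., 2). Only the lines that attain the minimum somewhere contribute to roots; other lines are dominated. Here the surviving (envelope) indices are i = 2, i = 1, i = 0.
Intersections between consecutive envelope lines give the roots: for adjacent envelope indices i < j the intersection is x = (a_i − a_j) / (j − i). Reading off the sorted break points: {-2, -1}.
Verification: at each break x_0, at least two indices attain the minimum of min_i(a_i + i · x_0).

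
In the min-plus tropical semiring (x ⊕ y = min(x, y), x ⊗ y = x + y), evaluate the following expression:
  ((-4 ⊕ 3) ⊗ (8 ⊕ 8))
((-4 ⊕ 3) ⊗ (8 ⊕ 8)) = 4

Expand innermost to outermost. Recall ⊕ takes the minimum of its arguments and ⊗ takes their sum. Working out the expression ((-4 ⊕ 3) ⊗ (8 ⊕ 8)) gives 4.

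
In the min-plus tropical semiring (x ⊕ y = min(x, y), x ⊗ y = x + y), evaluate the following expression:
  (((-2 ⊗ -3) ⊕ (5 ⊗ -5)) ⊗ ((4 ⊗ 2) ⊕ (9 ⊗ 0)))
(((-2 ⊗ -3) ⊕ (5 ⊗ -5)) ⊗ ((4 ⊗ 2) ⊕ (9 ⊗ 0))) = 1

Expand innermost to outermost. Recall ⊕ takes the minimum of its arguments and ⊗ takes their sum. Working out the expression (((-2 ⊗ -3) ⊕ (5 ⊗ -5)) ⊗ ((4 ⊗ 2) ⊕ (9 ⊗ 0))) gives 1.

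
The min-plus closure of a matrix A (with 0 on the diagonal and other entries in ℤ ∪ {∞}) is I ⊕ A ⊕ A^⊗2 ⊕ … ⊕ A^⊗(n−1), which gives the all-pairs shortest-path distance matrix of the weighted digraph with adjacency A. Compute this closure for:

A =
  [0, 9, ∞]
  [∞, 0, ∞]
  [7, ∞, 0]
Closure =
  [0, 9, ∞]
  [∞, 0, ∞]
  [7, 16, 0]

This is the Floyd-Warshall all-pairs shortest-path computation. For each intermediate vertex k = 0, 1, …, 2, update dist[i][j] ← min(dist[i][j], dist[i][k] + dist[k][j]). The final matrix gives, for each (i, j), the minimum total weight of any directed path from i to j (possibly empty when i = j).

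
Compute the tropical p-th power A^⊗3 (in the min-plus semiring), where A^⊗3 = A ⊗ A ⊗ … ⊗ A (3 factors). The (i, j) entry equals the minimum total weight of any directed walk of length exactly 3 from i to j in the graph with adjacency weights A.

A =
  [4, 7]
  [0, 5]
A^⊗3 =
  [11, 14]
  [7, 11]

Each entry (A^⊗3)_ij equals the minimum over all length-3 walks i = v_0 → v_1 → … → v_3 = j of Σ_t A[v_t][v_{t+1}]. For example, for (i, j) = (0, 1) we minimise over 4 possible intermediate vertex sequences; the minimum is 14, attained along the walk 0 → 1 → 0 → 1.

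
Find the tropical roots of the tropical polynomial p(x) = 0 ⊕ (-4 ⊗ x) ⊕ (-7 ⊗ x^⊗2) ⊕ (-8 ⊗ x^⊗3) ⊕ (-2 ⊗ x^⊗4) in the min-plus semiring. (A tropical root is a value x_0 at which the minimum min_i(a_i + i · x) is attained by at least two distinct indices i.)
Roots: {-6, 1, 3, 4}

Each tropical root is a break point of the lower envelope of the lines y = a_i + i · x (there are 5 lines, with slopes 0, 1, ..., 4). Only the lines that attain the minimum somewhere contribute to roots; other lines are dominated. Here the surviving (envelope) indices are i = 4, i = 3, i = 2, i = 1, i = 0.
Intersections between consecutive envelope lines give the roots: for adjacent envelope indices i < j the intersection is x = (a_i − a_j) / (j − i). Reading off the sorted break points: {-6, 1, 3, 4}.
Verification: at each break x_0, at least two indices attain the minimum of min_i(a_i + i · x_0).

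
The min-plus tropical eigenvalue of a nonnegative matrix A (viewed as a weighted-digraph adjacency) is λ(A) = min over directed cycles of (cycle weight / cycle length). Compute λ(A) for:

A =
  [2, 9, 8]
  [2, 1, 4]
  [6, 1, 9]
λ(A) = 1

Enumerate directed cycles and compute their means (weight / length). Sample:
  cycle 0 → 0: weight = 2, length = 1, mean = 2/1 ≈ 2.000
  cycle 1 → 1: weight = 1, length = 1, mean = 1/1 ≈ 1.000
  cycle 2 → 2: weight = 9, length = 1, mean = 9/1 ≈ 9.000
  cycle 0 → 1 → 0: weight = 11, length = 2, mean = 11/2 ≈ 5.500
  cycle 0 → 2 → 0: weight = 14, length = 2, mean = 14/2 ≈ 7.000
  cycle 1 → 0 → 1: weight = 11, length = 2, mean = 11/2 ≈ 5.500
Minimum mean = 1.000, attained e.g. along the cycle 1 → 1 with weight 1 and length 1. So λ(A) = 1/1 = 1.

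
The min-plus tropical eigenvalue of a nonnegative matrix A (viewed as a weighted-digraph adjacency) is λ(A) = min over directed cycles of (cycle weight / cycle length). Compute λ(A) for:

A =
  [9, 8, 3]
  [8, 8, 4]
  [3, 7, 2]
λ(A) = 2

Enumerate directed cycles and compute their means (weight / length). Sample:
  cycle 0 → 0: weight = 9, length = 1, mean = 9/1 ≈ 9.000
  cycle 1 → 1: weight = 8, length = 1, mean = 8/1 ≈ 8.000
  cycle 2 → 2: weight = 2, length = 1, mean = 2/1 ≈ 2.000
  cycle 0 → 1 → 0: weight = 16, length = 2, mean = 16/2 ≈ 8.000
  cycle 0 → 2 → 0: weight = 6, length = 2, mean = 6/2 ≈ 3.000
  cycle 1 → 0 → 1: weight = 16, length = 2, mean = 16/2 ≈ 8.000
Minimum mean = 2.000, attained e.g. along the cycle 2 → 2 with weight 2 and length 1. So λ(A) = 2/1 = 2.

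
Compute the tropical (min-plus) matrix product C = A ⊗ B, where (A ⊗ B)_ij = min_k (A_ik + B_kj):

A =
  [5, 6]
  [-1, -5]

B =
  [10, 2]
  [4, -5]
A ⊗ B =
  [10, 1]
  [-1, -10]

Apply the min-plus product entry-by-entry:
  C[0][0] = min over k of (A[0][0] + B[0][0] = 5 + 10 = 15, A[0][1] + B[1][0] = 6 + 4 = 10) = 10 (attained at k = 1)
  C[0][1] = min over k of (A[0][0] + B[0][1] = 5 + 2 = 7, A[0][1] + B[1][1] = 6 + -5 = 1) = 1 (attained at k = 1)
  C[1][0] = min over k of (A[1][0] + B[0][0] = -1 + 10 = 9, A[1][1] + B[1][0] = -5 + 4 = -1) = -1 (attained at k = 1)
  C[1][1] = min over k of (A[1][0] + B[0][1] = -1 + 2 = 1, A[1][1] + B[1][1] = -5 + -5 = -10) = -10 (attained at k = 1)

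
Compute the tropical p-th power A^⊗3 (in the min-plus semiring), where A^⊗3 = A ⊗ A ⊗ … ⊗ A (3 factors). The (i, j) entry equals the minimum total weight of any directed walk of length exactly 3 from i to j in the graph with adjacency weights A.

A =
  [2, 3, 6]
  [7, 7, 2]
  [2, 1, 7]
A^⊗3 =
  [6, 6, 7]
  [6, 7, 5]
  [5, 4, 7]

Each entry (A^⊗3)_ij equals the minimum over all length-3 walks i = v_0 → v_1 → … → v_3 = j of Σ_t A[v_t][v_{t+1}]. For example, for (i, j) = (0, 2) we minimise over 9 possible intermediate vertex sequences; the minimum is 7, attained along the walk 0 → 0 → 1 → 2.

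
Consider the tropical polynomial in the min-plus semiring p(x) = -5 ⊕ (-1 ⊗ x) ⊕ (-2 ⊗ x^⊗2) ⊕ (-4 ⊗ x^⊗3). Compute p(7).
p(7) = -5

A tropical monomial a ⊗ x^⊗i evaluates to a + i · x. Evaluating each term at x = 7:
  Term 0 contributes -5 + 0 · 7 = -5
  Term 1 contributes -1 + 1 · 7 = 6
  Term 2 contributes -2 + 2 · 7 = 12
  Term 3 contributes -4 + 3 · 7 = 17
p(7) = ⊕ of these = min[-5, 6, 12, 17] = -5.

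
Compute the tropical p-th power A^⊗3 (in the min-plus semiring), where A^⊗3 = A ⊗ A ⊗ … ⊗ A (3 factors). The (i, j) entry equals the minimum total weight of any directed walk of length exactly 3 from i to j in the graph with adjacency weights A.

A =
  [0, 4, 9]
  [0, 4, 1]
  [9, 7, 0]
A^⊗3 =
  [0, 4, 5]
  [0, 4, 1]
  [7, 7, 0]

Each entry (A^⊗3)_ij equals the minimum over all length-3 walks i = v_0 → v_1 → … → v_3 = j of Σ_t A[v_t][v_{t+1}]. For example, for (i, j) = (0, 2) we minimise over 9 possible intermediate vertex sequences; the minimum is 5, attained along the walk 0 → 0 → 1 → 2.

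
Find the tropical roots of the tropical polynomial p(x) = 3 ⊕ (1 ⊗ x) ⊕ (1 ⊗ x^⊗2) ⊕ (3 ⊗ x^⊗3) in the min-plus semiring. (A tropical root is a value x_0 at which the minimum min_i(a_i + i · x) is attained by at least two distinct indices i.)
Roots: {-2, 0, 2}

Each tropical root is a break point of the lower envelope of the lines y = a_i + i · x (there are 4 lines, with slopes 0, 1, ..., 3). Only the lines that attain the minimum somewhere contribute to roots; other lines are dominated. Here the surviving (envelope) indices are i = 3, i = 2, i = 1, i = 0.
Intersections between consecutive envelope lines give the roots: for adjacent envelope indices i < j the intersection is x = (a_i − a_j) / (j − i). Reading off the sorted break points: {-2, 0, 2}.
Verification: at each break x_0, at least two indices attain the minimum of min_i(a_i + i · x_0).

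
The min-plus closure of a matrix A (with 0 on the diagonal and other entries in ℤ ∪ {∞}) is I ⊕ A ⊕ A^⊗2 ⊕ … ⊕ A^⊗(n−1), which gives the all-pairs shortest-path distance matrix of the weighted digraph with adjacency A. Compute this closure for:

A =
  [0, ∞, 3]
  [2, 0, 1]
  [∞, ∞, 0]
Closure =
  [0, ∞, 3]
  [2, 0, 1]
  [∞, ∞, 0]

This is the Floyd-Warshall all-pairs shortest-path computation. For each intermediate vertex k = 0, 1, …, 2, update dist[i][j] ← min(dist[i][j], dist[i][k] + dist[k][j]). The final matrix gives, for each (i, j), the minimum total weight of any directed path from i to j (possibly empty when i = j).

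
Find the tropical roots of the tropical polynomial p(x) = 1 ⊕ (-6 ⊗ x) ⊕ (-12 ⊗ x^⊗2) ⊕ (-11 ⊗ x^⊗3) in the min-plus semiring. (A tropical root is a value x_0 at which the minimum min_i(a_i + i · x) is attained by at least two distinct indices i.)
Roots: {-1, 6, 7}

Each tropical root is a break point of the lower envelope of the lines y = a_i + i · x (there are 4 lines, with slopes 0, 1, ..., 3). Only the lines that attain the minimum somewhere contribute to roots; other lines are dominated. Here the surviving (envelope) indices are i = 3, i = 2, i = 1, i = 0.
Intersections between consecutive envelope lines give the roots: for adjacent envelope indices i < j the intersection is x = (a_i − a_j) / (j − i). Reading off the sorted break points: {-1, 6, 7}.
Verification: at each break x_0, at least two indices attain the minimum of min_i(a_i + i · x_0).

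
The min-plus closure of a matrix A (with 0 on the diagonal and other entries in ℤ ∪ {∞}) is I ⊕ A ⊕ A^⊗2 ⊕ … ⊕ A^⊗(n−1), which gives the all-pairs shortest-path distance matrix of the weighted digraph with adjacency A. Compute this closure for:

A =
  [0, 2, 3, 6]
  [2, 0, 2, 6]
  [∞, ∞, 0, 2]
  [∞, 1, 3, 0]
Closure =
  [0, 2, 3, 5]
  [2, 0, 2, 4]
  [5, 3, 0, 2]
  [3, 1, 3, 0]

This is the Floyd-Warshall all-pairs shortest-path computation. For each intermediate vertex k = 0, 1, …, 3, update dist[i][j] ← min(dist[i][j], dist[i][k] + dist[k][j]). The final matrix gives, for each (i, j), the minimum total weight of any directed path from i to j (possibly empty when i = j).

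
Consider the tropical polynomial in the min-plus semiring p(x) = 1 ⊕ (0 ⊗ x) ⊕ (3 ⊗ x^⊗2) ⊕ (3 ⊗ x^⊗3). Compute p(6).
p(6) = 1

A tropical monomial a ⊗ x^⊗i evaluates to a + i · x. Evaluating each term at x = 6:
  Term 0 contributes 1 + 0 · 6 = 1
  Term 1 contributes 0 + 1 · 6 = 6
  Term 2 contributes 3 + 2 · 6 = 15
  Term 3 contributes 3 + 3 · 6 = 21
p(6) = ⊕ of these = min[1, 6, 15, 21] = 1.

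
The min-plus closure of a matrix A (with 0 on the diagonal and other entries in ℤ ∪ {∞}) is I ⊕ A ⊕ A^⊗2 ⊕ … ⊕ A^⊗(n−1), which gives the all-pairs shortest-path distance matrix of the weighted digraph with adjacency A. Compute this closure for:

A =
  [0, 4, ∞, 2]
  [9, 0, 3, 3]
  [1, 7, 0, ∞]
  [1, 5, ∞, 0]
Closure =
  [0, 4, 7, 2]
  [4, 0, 3, 3]
  [1, 5, 0, 3]
  [1, 5, 8, 0]

This is the Floyd-Warshall all-pairs shortest-path computation. For each intermediate vertex k = 0, 1, …, 3, update dist[i][j] ← min(dist[i][j], dist[i][k] + dist[k][j]). The final matrix gives, for each (i, j), the minimum total weight of any directed path from i to j (possibly empty when i = j).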